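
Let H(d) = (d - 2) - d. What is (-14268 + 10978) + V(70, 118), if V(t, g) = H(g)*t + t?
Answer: -3360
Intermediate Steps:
H(d) = -2 (H(d) = (-2 + d) - d = -2)
V(t, g) = -t (V(t, g) = -2*t + t = -t)
(-14268 + 10978) + V(70, 118) = (-14268 + 10978) - 1*70 = -3290 - 70 = -3360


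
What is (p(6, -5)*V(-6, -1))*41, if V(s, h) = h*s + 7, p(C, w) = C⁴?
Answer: 690768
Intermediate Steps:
V(s, h) = 7 + h*s
(p(6, -5)*V(-6, -1))*41 = (6⁴*(7 - 1*(-6)))*41 = (1296*(7 + 6))*41 = (1296*13)*41 = 16848*41 = 690768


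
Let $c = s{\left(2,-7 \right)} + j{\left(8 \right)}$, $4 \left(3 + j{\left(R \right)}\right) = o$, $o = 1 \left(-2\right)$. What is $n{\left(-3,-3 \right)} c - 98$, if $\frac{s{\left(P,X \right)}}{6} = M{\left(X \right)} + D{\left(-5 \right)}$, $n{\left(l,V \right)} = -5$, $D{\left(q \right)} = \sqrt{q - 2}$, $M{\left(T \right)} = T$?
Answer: $\frac{259}{2} - 30 i \sqrt{7} \approx 129.5 - 79.373 i$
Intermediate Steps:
$D{\left(q \right)} = \sqrt{-2 + q}$
$s{\left(P,X \right)} = 6 X + 6 i \sqrt{7}$ ($s{\left(P,X \right)} = 6 \left(X + \sqrt{-2 - 5}\right) = 6 \left(X + \sqrt{-7}\right) = 6 \left(X + i \sqrt{7}\right) = 6 X + 6 i \sqrt{7}$)
$o = -2$
$j{\left(R \right)} = - \frac{7}{2}$ ($j{\left(R \right)} = -3 + \frac{1}{4} \left(-2\right) = -3 - \frac{1}{2} = - \frac{7}{2}$)
$c = - \frac{91}{2} + 6 i \sqrt{7}$ ($c = \left(6 \left(-7\right) + 6 i \sqrt{7}\right) - \frac{7}{2} = \left(-42 + 6 i \sqrt{7}\right) - \frac{7}{2} = - \frac{91}{2} + 6 i \sqrt{7} \approx -45.5 + 15.875 i$)
$n{\left(-3,-3 \right)} c - 98 = - 5 \left(- \frac{91}{2} + 6 i \sqrt{7}\right) - 98 = \left(\frac{455}{2} - 30 i \sqrt{7}\right) - 98 = \frac{259}{2} - 30 i \sqrt{7}$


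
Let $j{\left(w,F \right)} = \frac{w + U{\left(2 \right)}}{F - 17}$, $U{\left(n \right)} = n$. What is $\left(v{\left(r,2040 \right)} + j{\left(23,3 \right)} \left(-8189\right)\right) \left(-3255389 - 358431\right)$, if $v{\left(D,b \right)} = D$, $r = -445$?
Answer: $-51237514350$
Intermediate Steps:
$j{\left(w,F \right)} = \frac{2 + w}{-17 + F}$ ($j{\left(w,F \right)} = \frac{w + 2}{F - 17} = \frac{2 + w}{-17 + F}$)
$\left(v{\left(r,2040 \right)} + j{\left(23,3 \right)} \left(-8189\right)\right) \left(-3255389 - 358431\right) = \left(-445 + \frac{2 + 23}{-17 + 3} \left(-8189\right)\right) \left(-3255389 - 358431\right) = \left(-445 + \frac{1}{-14} \cdot 25 \left(-8189\right)\right) \left(-3613820\right) = \left(-445 + \left(- \frac{1}{14}\right) 25 \left(-8189\right)\right) \left(-3613820\right) = \left(-445 - - \frac{204725}{14}\right) \left(-3613820\right) = \left(-445 + \frac{204725}{14}\right) \left(-3613820\right) = \frac{198495}{14} \left(-3613820\right) = -51237514350$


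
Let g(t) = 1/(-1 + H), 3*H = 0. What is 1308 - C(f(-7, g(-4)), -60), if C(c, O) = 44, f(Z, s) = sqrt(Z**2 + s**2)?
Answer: 1264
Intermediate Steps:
H = 0 (H = (1/3)*0 = 0)
g(t) = -1 (g(t) = 1/(-1 + 0) = 1/(-1) = -1)
1308 - C(f(-7, g(-4)), -60) = 1308 - 1*44 = 1308 - 44 = 1264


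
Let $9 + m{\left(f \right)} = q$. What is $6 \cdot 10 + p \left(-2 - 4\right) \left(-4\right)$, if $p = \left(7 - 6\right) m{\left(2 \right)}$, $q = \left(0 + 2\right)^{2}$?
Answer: $-60$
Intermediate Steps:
$q = 4$ ($q = 2^{2} = 4$)
$m{\left(f \right)} = -5$ ($m{\left(f \right)} = -9 + 4 = -5$)
$p = -5$ ($p = \left(7 - 6\right) \left(-5\right) = 1 \left(-5\right) = -5$)
$6 \cdot 10 + p \left(-2 - 4\right) \left(-4\right) = 6 \cdot 10 - 5 \left(-2 - 4\right) \left(-4\right) = 60 - 5 \left(\left(-6\right) \left(-4\right)\right) = 60 - 120 = -60$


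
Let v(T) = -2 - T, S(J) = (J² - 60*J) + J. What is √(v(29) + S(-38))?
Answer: √3655 ≈ 60.457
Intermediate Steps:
S(J) = J² - 59*J
√(v(29) + S(-38)) = √((-2 - 1*29) - 38*(-59 - 38)) = √((-2 - 29) - 38*(-97)) = √(-31 + 3686) = √3655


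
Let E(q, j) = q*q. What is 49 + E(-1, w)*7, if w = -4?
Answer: 56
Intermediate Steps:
E(q, j) = q²
49 + E(-1, w)*7 = 49 + (-1)²*7 = 49 + 1*7 = 49 + 7 = 56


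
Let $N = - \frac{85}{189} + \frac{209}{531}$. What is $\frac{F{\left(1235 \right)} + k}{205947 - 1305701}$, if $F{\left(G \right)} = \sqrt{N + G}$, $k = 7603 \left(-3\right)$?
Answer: $\frac{22809}{1099754} - \frac{\sqrt{17062094301}}{4087785618} \approx 0.020708$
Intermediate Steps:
$k = -22809$
$N = - \frac{626}{11151}$ ($N = \left(-85\right) \frac{1}{189} + 209 \cdot \frac{1}{531} = - \frac{85}{189} + \frac{209}{531} = - \frac{626}{11151} \approx -0.056138$)
$F{\left(G \right)} = \sqrt{- \frac{626}{11151} + G}$
$\frac{F{\left(1235 \right)} + k}{205947 - 1305701} = \frac{\frac{\sqrt{-775614 + 13816089 \cdot 1235}}{3717} - 22809}{205947 - 1305701} = \frac{\frac{\sqrt{-775614 + 17062869915}}{3717} - 22809}{-1099754} = \left(\frac{\sqrt{17062094301}}{3717} - 22809\right) \left(- \frac{1}{1099754}\right) = \left(-22809 + \frac{\sqrt{17062094301}}{3717}\right) \left(- \frac{1}{1099754}\right) = \frac{22809}{1099754} - \frac{\sqrt{17062094301}}{4087785618}$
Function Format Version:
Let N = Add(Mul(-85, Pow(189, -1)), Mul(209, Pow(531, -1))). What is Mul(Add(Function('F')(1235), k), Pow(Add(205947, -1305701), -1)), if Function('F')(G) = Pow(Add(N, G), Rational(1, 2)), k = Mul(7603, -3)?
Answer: Add(Rational(22809, 1099754), Mul(Rational(-1, 4087785618), Pow(17062094301, Rational(1, 2)))) ≈ 0.020708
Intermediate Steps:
k = -22809
N = Rational(-626, 11151) (N = Add(Mul(-85, Rational(1, 189)), Mul(209, Rational(1, 531))) = Add(Rational(-85, 189), Rational(209, 531)) = Rational(-626, 11151) ≈ -0.056138)
Function('F')(G) = Pow(Add(Rational(-626, 11151), G), Rational(1, 2))
Mul(Add(Function('F')(1235), k), Pow(Add(205947, -1305701), -1)) = Mul(Add(Mul(Rational(1, 3717), Pow(Add(-775614, Mul(13816089, 1235)), Rational(1, 2))), -22809), Pow(Add(205947, -1305701), -1)) = Mul(Add(Mul(Rational(1, 3717), Pow(Add(-775614, 17062869915), Rational(1, 2))), -22809), Pow(-1099754, -1)) = Mul(Add(Mul(Rational(1, 3717), Pow(17062094301, Rational(1, 2))), -22809), Rational(-1, 1099754)) = Mul(Add(-22809, Mul(Rational(1, 3717), Pow(17062094301, Rational(1, 2)))), Rational(-1, 1099754)) = Add(Rational(22809, 1099754), Mul(Rational(-1, 4087785618), Pow(17062094301, Rational(1, 2))))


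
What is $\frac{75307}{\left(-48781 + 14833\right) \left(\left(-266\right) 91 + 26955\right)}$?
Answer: $- \frac{75307}{93323052} \approx -0.00080695$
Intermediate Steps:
$\frac{75307}{\left(-48781 + 14833\right) \left(\left(-266\right) 91 + 26955\right)} = \frac{75307}{\left(-33948\right) \left(-24206 + 26955\right)} = \frac{75307}{\left(-33948\right) 2749} = \frac{75307}{-93323052} = 75307 \left(- \frac{1}{93323052}\right) = - \frac{75307}{93323052}$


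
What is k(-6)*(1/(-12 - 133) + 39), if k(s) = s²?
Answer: 203544/145 ≈ 1403.8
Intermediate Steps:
k(-6)*(1/(-12 - 133) + 39) = (-6)²*(1/(-12 - 133) + 39) = 36*(1/(-145) + 39) = 36*(-1/145 + 39) = 36*(5654/145) = 203544/145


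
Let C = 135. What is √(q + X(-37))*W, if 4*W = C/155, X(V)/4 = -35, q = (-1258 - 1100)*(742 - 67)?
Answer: 27*I*√1591790/124 ≈ 274.72*I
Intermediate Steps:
q = -1591650 (q = -2358*675 = -1591650)
X(V) = -140 (X(V) = 4*(-35) = -140)
W = 27/124 (W = (135/155)/4 = (135*(1/155))/4 = (¼)*(27/31) = 27/124 ≈ 0.21774)
√(q + X(-37))*W = √(-1591650 - 140)*(27/124) = √(-1591790)*(27/124) = (I*√1591790)*(27/124) = 27*I*√1591790/124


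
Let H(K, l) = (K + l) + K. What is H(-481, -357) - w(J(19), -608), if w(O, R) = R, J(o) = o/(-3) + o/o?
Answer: -711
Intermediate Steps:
J(o) = 1 - o/3 (J(o) = o*(-1/3) + 1 = -o/3 + 1 = 1 - o/3)
H(K, l) = l + 2*K
H(-481, -357) - w(J(19), -608) = (-357 + 2*(-481)) - 1*(-608) = (-357 - 962) + 608 = -1319 + 608 = -711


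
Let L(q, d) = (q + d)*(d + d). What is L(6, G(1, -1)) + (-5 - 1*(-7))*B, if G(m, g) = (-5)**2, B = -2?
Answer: 1546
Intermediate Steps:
G(m, g) = 25
L(q, d) = 2*d*(d + q) (L(q, d) = (d + q)*(2*d) = 2*d*(d + q))
L(6, G(1, -1)) + (-5 - 1*(-7))*B = 2*25*(25 + 6) + (-5 - 1*(-7))*(-2) = 2*25*31 + (-5 + 7)*(-2) = 1550 + 2*(-2) = 1550 - 4 = 1546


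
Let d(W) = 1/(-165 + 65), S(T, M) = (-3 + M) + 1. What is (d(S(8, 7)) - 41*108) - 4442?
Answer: -887001/100 ≈ -8870.0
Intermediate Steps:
S(T, M) = -2 + M
d(W) = -1/100 (d(W) = 1/(-100) = -1/100)
(d(S(8, 7)) - 41*108) - 4442 = (-1/100 - 41*108) - 4442 = (-1/100 - 4428) - 4442 = -442801/100 - 4442 = -887001/100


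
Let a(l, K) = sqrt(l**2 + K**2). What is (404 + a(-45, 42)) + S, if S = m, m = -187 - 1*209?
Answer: 8 + 3*sqrt(421) ≈ 69.555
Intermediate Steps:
m = -396 (m = -187 - 209 = -396)
a(l, K) = sqrt(K**2 + l**2)
S = -396
(404 + a(-45, 42)) + S = (404 + sqrt(42**2 + (-45)**2)) - 396 = (404 + sqrt(1764 + 2025)) - 396 = (404 + sqrt(3789)) - 396 = (404 + 3*sqrt(421)) - 396 = 8 + 3*sqrt(421)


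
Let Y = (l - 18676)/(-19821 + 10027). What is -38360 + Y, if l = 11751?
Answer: -375690915/9794 ≈ -38359.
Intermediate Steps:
Y = 6925/9794 (Y = (11751 - 18676)/(-19821 + 10027) = -6925/(-9794) = -6925*(-1/9794) = 6925/9794 ≈ 0.70707)
-38360 + Y = -38360 + 6925/9794 = -375690915/9794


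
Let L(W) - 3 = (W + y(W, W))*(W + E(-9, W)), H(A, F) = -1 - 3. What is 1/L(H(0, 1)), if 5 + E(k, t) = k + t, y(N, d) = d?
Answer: 1/179 ≈ 0.0055866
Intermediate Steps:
H(A, F) = -4
E(k, t) = -5 + k + t (E(k, t) = -5 + (k + t) = -5 + k + t)
L(W) = 3 + 2*W*(-14 + 2*W) (L(W) = 3 + (W + W)*(W + (-5 - 9 + W)) = 3 + (2*W)*(W + (-14 + W)) = 3 + (2*W)*(-14 + 2*W) = 3 + 2*W*(-14 + 2*W))
1/L(H(0, 1)) = 1/(3 - 28*(-4) + 4*(-4)²) = 1/(3 + 112 + 4*16) = 1/(3 + 112 + 64) = 1/179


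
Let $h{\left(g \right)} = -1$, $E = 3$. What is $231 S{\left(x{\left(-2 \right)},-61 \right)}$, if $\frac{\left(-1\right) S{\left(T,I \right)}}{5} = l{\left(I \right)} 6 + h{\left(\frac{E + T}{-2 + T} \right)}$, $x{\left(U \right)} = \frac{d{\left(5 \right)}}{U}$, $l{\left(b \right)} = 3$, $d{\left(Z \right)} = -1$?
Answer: $-19635$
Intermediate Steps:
$x{\left(U \right)} = - \frac{1}{U}$
$S{\left(T,I \right)} = -85$ ($S{\left(T,I \right)} = - 5 \left(3 \cdot 6 - 1\right) = - 5 \left(18 - 1\right) = \left(-5\right) 17 = -85$)
$231 S{\left(x{\left(-2 \right)},-61 \right)} = 231 \left(-85\right) = -19635$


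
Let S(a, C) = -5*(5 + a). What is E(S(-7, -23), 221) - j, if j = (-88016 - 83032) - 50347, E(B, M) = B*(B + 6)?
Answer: 221555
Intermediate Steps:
S(a, C) = -25 - 5*a
E(B, M) = B*(6 + B)
j = -221395 (j = -171048 - 50347 = -221395)
E(S(-7, -23), 221) - j = (-25 - 5*(-7))*(6 + (-25 - 5*(-7))) - 1*(-221395) = (-25 + 35)*(6 + (-25 + 35)) + 221395 = 10*(6 + 10) + 221395 = 10*16 + 221395 = 160 + 221395 = 221555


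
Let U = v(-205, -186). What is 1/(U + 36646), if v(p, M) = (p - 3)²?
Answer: 1/79910 ≈ 1.2514e-5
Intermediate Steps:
v(p, M) = (-3 + p)²
U = 43264 (U = (-3 - 205)² = (-208)² = 43264)
1/(U + 36646) = 1/(43264 + 36646) = 1/79910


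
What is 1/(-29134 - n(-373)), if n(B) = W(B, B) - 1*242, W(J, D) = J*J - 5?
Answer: -1/168016 ≈ -5.9518e-6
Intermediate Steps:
W(J, D) = -5 + J² (W(J, D) = J² - 5 = -5 + J²)
n(B) = -247 + B² (n(B) = (-5 + B²) - 1*242 = (-5 + B²) - 242 = -247 + B²)
1/(-29134 - n(-373)) = 1/(-29134 - (-247 + (-373)²)) = 1/(-29134 - (-247 + 139129)) = 1/(-29134 - 1*138882) = 1/(-29134 - 138882) = 1/(-168016) = -1/168016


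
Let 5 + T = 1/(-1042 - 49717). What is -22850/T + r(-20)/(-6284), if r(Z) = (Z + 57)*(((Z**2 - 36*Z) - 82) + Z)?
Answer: 454930929654/99678379 ≈ 4564.0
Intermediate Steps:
T = -253796/50759 (T = -5 + 1/(-1042 - 49717) = -5 + 1/(-50759) = -5 - 1/50759 = -253796/50759 ≈ -5.0000)
r(Z) = (57 + Z)*(-82 + Z**2 - 35*Z) (r(Z) = (57 + Z)*((-82 + Z**2 - 36*Z) + Z) = (57 + Z)*(-82 + Z**2 - 35*Z))
-22850/T + r(-20)/(-6284) = -22850/(-253796/50759) + (-4674 + (-20)**3 - 2077*(-20) + 22*(-20)**2)/(-6284) = -22850*(-50759/253796) + (-4674 - 8000 + 41540 + 22*400)*(-1/6284) = 579921575/126898 + (-4674 - 8000 + 41540 + 8800)*(-1/6284) = 579921575/126898 + 37666*(-1/6284) = 579921575/126898 - 18833/3142 = 454930929654/99678379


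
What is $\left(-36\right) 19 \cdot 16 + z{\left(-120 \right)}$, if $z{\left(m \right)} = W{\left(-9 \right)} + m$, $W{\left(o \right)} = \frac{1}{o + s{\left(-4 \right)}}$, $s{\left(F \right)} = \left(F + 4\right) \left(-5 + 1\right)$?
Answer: $- \frac{99577}{9} \approx -11064.0$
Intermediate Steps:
$s{\left(F \right)} = -16 - 4 F$ ($s{\left(F \right)} = \left(4 + F\right) \left(-4\right) = -16 - 4 F$)
$W{\left(o \right)} = \frac{1}{o}$ ($W{\left(o \right)} = \frac{1}{o - 0} = \frac{1}{o + \left(-16 + 16\right)} = \frac{1}{o + 0} = \frac{1}{o}$)
$z{\left(m \right)} = - \frac{1}{9} + m$ ($z{\left(m \right)} = \frac{1}{-9} + m = - \frac{1}{9} + m$)
$\left(-36\right) 19 \cdot 16 + z{\left(-120 \right)} = \left(-36\right) 19 \cdot 16 - \frac{1081}{9} = \left(-684\right) 16 - \frac{1081}{9} = -10944 - \frac{1081}{9} = - \frac{99577}{9}$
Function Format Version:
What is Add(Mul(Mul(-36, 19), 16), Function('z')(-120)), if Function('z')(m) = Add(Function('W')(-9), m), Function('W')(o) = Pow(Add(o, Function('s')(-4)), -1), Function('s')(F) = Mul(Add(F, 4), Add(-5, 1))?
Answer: Rational(-99577, 9) ≈ -11064.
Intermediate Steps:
Function('s')(F) = Add(-16, Mul(-4, F)) (Function('s')(F) = Mul(Add(4, F), -4) = Add(-16, Mul(-4, F)))
Function('W')(o) = Pow(o, -1) (Function('W')(o) = Pow(Add(o, Add(-16, Mul(-4, -4))), -1) = Pow(Add(o, Add(-16, 16)), -1) = Pow(Add(o, 0), -1) = Pow(o, -1))
Function('z')(m) = Add(Rational(-1, 9), m) (Function('z')(m) = Add(Pow(-9, -1), m) = Add(Rational(-1, 9), m))
Add(Mul(Mul(-36, 19), 16), Function('z')(-120)) = Add(Mul(Mul(-36, 19), 16), Add(Rational(-1, 9), -120)) = Add(Mul(-684, 16), Rational(-1081, 9)) = Add(-10944, Rational(-1081, 9)) = Rational(-99577, 9)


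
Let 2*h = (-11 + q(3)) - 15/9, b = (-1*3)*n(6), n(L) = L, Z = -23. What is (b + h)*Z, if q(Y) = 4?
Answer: 1541/3 ≈ 513.67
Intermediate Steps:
b = -18 (b = -1*3*6 = -3*6 = -18)
h = -13/3 (h = ((-11 + 4) - 15/9)/2 = (-7 - 15*1/9)/2 = (-7 - 5/3)/2 = (1/2)*(-26/3) = -13/3 ≈ -4.3333)
(b + h)*Z = (-18 - 13/3)*(-23) = -67/3*(-23) = 1541/3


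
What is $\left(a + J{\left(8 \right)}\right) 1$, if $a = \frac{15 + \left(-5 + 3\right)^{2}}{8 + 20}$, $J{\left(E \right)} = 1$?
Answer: $\frac{47}{28} \approx 1.6786$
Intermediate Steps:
$a = \frac{19}{28}$ ($a = \frac{15 + \left(-2\right)^{2}}{28} = \left(15 + 4\right) \frac{1}{28} = 19 \cdot \frac{1}{28} = \frac{19}{28} \approx 0.67857$)
$\left(a + J{\left(8 \right)}\right) 1 = \left(\frac{19}{28} + 1\right) 1 = \frac{47}{28} \cdot 1 = \frac{47}{28}$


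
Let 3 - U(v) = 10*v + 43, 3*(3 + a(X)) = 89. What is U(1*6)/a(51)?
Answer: -15/4 ≈ -3.7500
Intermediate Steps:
a(X) = 80/3 (a(X) = -3 + (1/3)*89 = -3 + 89/3 = 80/3)
U(v) = -40 - 10*v (U(v) = 3 - (10*v + 43) = 3 - (43 + 10*v) = 3 + (-43 - 10*v) = -40 - 10*v)
U(1*6)/a(51) = (-40 - 10*6)/(80/3) = (-40 - 10*6)*(3/80) = (-40 - 60)*(3/80) = -100*3/80 = -15/4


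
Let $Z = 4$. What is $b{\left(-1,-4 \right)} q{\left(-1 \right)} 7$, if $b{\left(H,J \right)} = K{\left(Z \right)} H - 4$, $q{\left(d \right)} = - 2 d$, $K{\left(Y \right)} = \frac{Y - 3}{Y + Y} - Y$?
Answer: $- \frac{7}{4} \approx -1.75$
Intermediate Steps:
$K{\left(Y \right)} = - Y + \frac{-3 + Y}{2 Y}$ ($K{\left(Y \right)} = \frac{-3 + Y}{2 Y} - Y = - Y + \frac{-3 + Y}{2 Y}$)
$b{\left(H,J \right)} = -4 - \frac{31 H}{8}$ ($b{\left(H,J \right)} = \left(\frac{1}{2} - 4 - \frac{3}{2 \cdot 4}\right) H - 4 = \left(\frac{1}{2} - 4 - \frac{3}{8}\right) H - 4 = - \frac{31 H}{8} - 4 = -4 - \frac{31 H}{8}$)
$b{\left(-1,-4 \right)} q{\left(-1 \right)} 7 = \left(-4 - - \frac{31}{8}\right) \left(\left(-2\right) \left(-1\right)\right) 7 = \left(-4 + \frac{31}{8}\right) 2 \cdot 7 = \left(- \frac{1}{8}\right) 2 \cdot 7 = \left(- \frac{1}{4}\right) 7 = - \frac{7}{4}$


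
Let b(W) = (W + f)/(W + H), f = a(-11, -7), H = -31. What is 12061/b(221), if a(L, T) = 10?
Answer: 327370/33 ≈ 9920.3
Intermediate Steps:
f = 10
b(W) = (10 + W)/(-31 + W) (b(W) = (W + 10)/(W - 31) = (10 + W)/(-31 + W))
12061/b(221) = 12061/(((10 + 221)/(-31 + 221))) = 12061/((231/190)) = 12061/(((1/190)*231)) = 12061/(231/190) = 12061*(190/231) = 327370/33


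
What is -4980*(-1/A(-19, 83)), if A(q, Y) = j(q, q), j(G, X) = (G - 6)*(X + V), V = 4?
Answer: 332/25 ≈ 13.280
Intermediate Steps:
j(G, X) = (-6 + G)*(4 + X) (j(G, X) = (G - 6)*(X + 4) = (-6 + G)*(4 + X))
A(q, Y) = -24 + q**2 - 2*q (A(q, Y) = -24 - 6*q + 4*q + q*q = -24 - 6*q + 4*q + q**2 = -24 + q**2 - 2*q)
-4980*(-1/A(-19, 83)) = -4980*(-1/(-24 + (-19)**2 - 2*(-19))) = -4980*(-1/(-24 + 361 + 38)) = -4980/((-1*375)) = -4980/(-375) = -4980*(-1/375) = 332/25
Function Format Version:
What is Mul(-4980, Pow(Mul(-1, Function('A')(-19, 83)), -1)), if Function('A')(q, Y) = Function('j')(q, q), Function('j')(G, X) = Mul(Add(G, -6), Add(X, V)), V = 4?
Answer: Rational(332, 25) ≈ 13.280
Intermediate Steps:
Function('j')(G, X) = Mul(Add(-6, G), Add(4, X)) (Function('j')(G, X) = Mul(Add(G, -6), Add(X, 4)) = Mul(Add(-6, G), Add(4, X)))
Function('A')(q, Y) = Add(-24, Pow(q, 2), Mul(-2, q)) (Function('A')(q, Y) = Add(-24, Mul(-6, q), Mul(4, q), Mul(q, q)) = Add(-24, Mul(-6, q), Mul(4, q), Pow(q, 2)) = Add(-24, Pow(q, 2), Mul(-2, q)))
Mul(-4980, Pow(Mul(-1, Function('A')(-19, 83)), -1)) = Mul(-4980, Pow(Mul(-1, Add(-24, Pow(-19, 2), Mul(-2, -19))), -1)) = Mul(-4980, Pow(Mul(-1, Add(-24, 361, 38)), -1)) = Mul(-4980, Pow(Mul(-1, 375), -1)) = Mul(-4980, Pow(-375, -1)) = Mul(-4980, Rational(-1, 375)) = Rational(332, 25)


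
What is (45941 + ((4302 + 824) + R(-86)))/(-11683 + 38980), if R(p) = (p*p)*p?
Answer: -584989/27297 ≈ -21.431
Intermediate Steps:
R(p) = p³ (R(p) = p²*p = p³)
(45941 + ((4302 + 824) + R(-86)))/(-11683 + 38980) = (45941 + ((4302 + 824) + (-86)³))/(-11683 + 38980) = (45941 + (5126 - 636056))/27297 = (45941 - 630930)*(1/27297) = -584989*1/27297 = -584989/27297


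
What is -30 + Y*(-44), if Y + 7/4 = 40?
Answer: -1713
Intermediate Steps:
Y = 153/4 (Y = -7/4 + 40 = 153/4 ≈ 38.250)
-30 + Y*(-44) = -30 + (153/4)*(-44) = -30 - 1683 = -1713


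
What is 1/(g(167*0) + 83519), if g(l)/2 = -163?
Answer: 1/83193 ≈ 1.2020e-5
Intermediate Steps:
g(l) = -326 (g(l) = 2*(-163) = -326)
1/(g(167*0) + 83519) = 1/(-326 + 83519) = 1/83193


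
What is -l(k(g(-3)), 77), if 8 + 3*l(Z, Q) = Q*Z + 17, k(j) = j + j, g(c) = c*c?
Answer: -465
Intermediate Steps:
g(c) = c²
k(j) = 2*j
l(Z, Q) = 3 + Q*Z/3 (l(Z, Q) = -8/3 + (Q*Z + 17)/3 = -8/3 + (17 + Q*Z)/3 = -8/3 + (17/3 + Q*Z/3) = 3 + Q*Z/3)
-l(k(g(-3)), 77) = -(3 + (⅓)*77*(2*(-3)²)) = -(3 + (⅓)*77*(2*9)) = -(3 + (⅓)*77*18) = -(3 + 462) = -1*465 = -465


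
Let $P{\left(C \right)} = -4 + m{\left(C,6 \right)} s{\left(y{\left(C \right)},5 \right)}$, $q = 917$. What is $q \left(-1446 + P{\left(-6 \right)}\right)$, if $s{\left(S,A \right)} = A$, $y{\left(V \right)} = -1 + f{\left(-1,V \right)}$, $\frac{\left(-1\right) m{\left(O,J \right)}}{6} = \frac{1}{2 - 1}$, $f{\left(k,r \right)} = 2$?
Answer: $-1357160$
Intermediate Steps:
$m{\left(O,J \right)} = -6$ ($m{\left(O,J \right)} = - \frac{6}{2 - 1} = - \frac{6}{1} = \left(-6\right) 1 = -6$)
$y{\left(V \right)} = 1$ ($y{\left(V \right)} = -1 + 2 = 1$)
$P{\left(C \right)} = -34$ ($P{\left(C \right)} = -4 - 30 = -34$)
$q \left(-1446 + P{\left(-6 \right)}\right) = 917 \left(-1446 - 34\right) = 917 \left(-1480\right) = -1357160$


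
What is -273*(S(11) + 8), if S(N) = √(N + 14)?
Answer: -3549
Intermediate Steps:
S(N) = √(14 + N)
-273*(S(11) + 8) = -273*(√(14 + 11) + 8) = -273*(√25 + 8) = -273*(5 + 8) = -273*13 = -3549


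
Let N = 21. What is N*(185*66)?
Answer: 256410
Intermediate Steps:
N*(185*66) = 21*(185*66) = 21*12210 = 256410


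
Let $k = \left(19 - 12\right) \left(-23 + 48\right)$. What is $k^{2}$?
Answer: $30625$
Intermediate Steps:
$k = 175$ ($k = 7 \cdot 25 = 175$)
$k^{2} = 175^{2} = 30625$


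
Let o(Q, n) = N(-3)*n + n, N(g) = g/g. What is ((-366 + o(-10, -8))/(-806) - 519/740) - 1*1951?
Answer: -581895037/298220 ≈ -1951.2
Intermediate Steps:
N(g) = 1
o(Q, n) = 2*n (o(Q, n) = 1*n + n = n + n = 2*n)
((-366 + o(-10, -8))/(-806) - 519/740) - 1*1951 = ((-366 + 2*(-8))/(-806) - 519/740) - 1*1951 = ((-366 - 16)*(-1/806) - 519*1/740) - 1951 = (-382*(-1/806) - 519/740) - 1951 = (191/403 - 519/740) - 1951 = -67817/298220 - 1951 = -581895037/298220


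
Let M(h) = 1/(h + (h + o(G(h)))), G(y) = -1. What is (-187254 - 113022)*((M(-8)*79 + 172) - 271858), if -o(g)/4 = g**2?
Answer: 407909857131/5 ≈ 8.1582e+10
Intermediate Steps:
o(g) = -4*g**2
M(h) = 1/(-4 + 2*h) (M(h) = 1/(h + (h - 4*(-1)**2)) = 1/(h + (h - 4*1)) = 1/(h + (h - 4)) = 1/(h + (-4 + h)) = 1/(-4 + 2*h))
(-187254 - 113022)*((M(-8)*79 + 172) - 271858) = (-187254 - 113022)*(((1/(2*(-2 - 8)))*79 + 172) - 271858) = -300276*((((1/2)/(-10))*79 + 172) - 271858) = -300276*((((1/2)*(-1/10))*79 + 172) - 271858) = -300276*((-1/20*79 + 172) - 271858) = -300276*((-79/20 + 172) - 271858) = -300276*(3361/20 - 271858) = -300276*(-5433799/20) = 407909857131/5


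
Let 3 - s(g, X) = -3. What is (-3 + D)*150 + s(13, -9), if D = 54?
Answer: 7656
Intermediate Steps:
s(g, X) = 6 (s(g, X) = 3 - 1*(-3) = 3 + 3 = 6)
(-3 + D)*150 + s(13, -9) = (-3 + 54)*150 + 6 = 51*150 + 6 = 7650 + 6 = 7656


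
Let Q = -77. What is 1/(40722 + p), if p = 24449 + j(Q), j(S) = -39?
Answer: 1/65132 ≈ 1.5353e-5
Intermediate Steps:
p = 24410 (p = 24449 - 39 = 24410)
1/(40722 + p) = 1/(40722 + 24410) = 1/65132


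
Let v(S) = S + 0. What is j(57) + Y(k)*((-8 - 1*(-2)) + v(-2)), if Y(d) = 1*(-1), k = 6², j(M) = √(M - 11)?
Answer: 8 + √46 ≈ 14.782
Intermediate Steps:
j(M) = √(-11 + M)
v(S) = S
k = 36
Y(d) = -1
j(57) + Y(k)*((-8 - 1*(-2)) + v(-2)) = √(-11 + 57) - ((-8 - 1*(-2)) - 2) = √46 - ((-8 + 2) - 2) = √46 - (-6 - 2) = √46 - 1*(-8) = √46 + 8 = 8 + √46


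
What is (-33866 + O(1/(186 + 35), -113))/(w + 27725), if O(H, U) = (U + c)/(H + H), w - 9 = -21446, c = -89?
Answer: -18729/2096 ≈ -8.9356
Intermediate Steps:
w = -21437 (w = 9 - 21446 = -21437)
O(H, U) = (-89 + U)/(2*H) (O(H, U) = (U - 89)/(H + H) = (-89 + U)/((2*H)) = (-89 + U)*(1/(2*H)) = (-89 + U)/(2*H))
(-33866 + O(1/(186 + 35), -113))/(w + 27725) = (-33866 + (-89 - 113)/(2*(1/(186 + 35))))/(-21437 + 27725) = (-33866 + (½)*(-202)/1/221)/6288 = (-33866 + (½)*(-202)/(1/221))*(1/6288) = (-33866 + (½)*221*(-202))*(1/6288) = (-33866 - 22321)*(1/6288) = -56187*1/6288 = -18729/2096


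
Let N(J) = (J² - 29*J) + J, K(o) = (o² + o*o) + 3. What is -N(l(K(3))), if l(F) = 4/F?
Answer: 2336/441 ≈ 5.2971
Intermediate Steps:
K(o) = 3 + 2*o² (K(o) = (o² + o²) + 3 = 2*o² + 3 = 3 + 2*o²)
N(J) = J² - 28*J
-N(l(K(3))) = -4/(3 + 2*3²)*(-28 + 4/(3 + 2*3²)) = -4/(3 + 2*9)*(-28 + 4/(3 + 2*9)) = -4/(3 + 18)*(-28 + 4/(3 + 18)) = -4/21*(-28 + 4/21) = -4*(1/21)*(-28 + 4*(1/21)) = -4*(-28 + 4/21)/21 = -4*(-584)/(21*21) = -1*(-2336/441) = 2336/441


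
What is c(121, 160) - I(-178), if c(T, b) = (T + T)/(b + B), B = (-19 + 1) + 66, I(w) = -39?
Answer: 4177/104 ≈ 40.163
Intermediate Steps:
B = 48 (B = -18 + 66 = 48)
c(T, b) = 2*T/(48 + b) (c(T, b) = (T + T)/(b + 48) = (2*T)/(48 + b) = 2*T/(48 + b))
c(121, 160) - I(-178) = 2*121/(48 + 160) - 1*(-39) = 2*121/208 + 39 = 2*121*(1/208) + 39 = 121/104 + 39 = 4177/104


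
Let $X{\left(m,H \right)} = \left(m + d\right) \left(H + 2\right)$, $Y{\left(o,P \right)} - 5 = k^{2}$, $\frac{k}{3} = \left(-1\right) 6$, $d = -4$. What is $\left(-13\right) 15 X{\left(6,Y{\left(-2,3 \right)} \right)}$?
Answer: $-129090$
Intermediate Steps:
$k = -18$ ($k = 3 \left(\left(-1\right) 6\right) = 3 \left(-6\right) = -18$)
$Y{\left(o,P \right)} = 329$ ($Y{\left(o,P \right)} = 5 + \left(-18\right)^{2} = 5 + 324 = 329$)
$X{\left(m,H \right)} = \left(-4 + m\right) \left(2 + H\right)$ ($X{\left(m,H \right)} = \left(m - 4\right) \left(H + 2\right) = \left(-4 + m\right) \left(2 + H\right)$)
$\left(-13\right) 15 X{\left(6,Y{\left(-2,3 \right)} \right)} = \left(-13\right) 15 \left(-8 - 1316 + 2 \cdot 6 + 329 \cdot 6\right) = - 195 \left(-8 - 1316 + 12 + 1974\right) = \left(-195\right) 662 = -129090$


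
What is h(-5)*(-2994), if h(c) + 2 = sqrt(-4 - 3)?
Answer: 5988 - 2994*I*sqrt(7) ≈ 5988.0 - 7921.4*I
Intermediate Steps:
h(c) = -2 + I*sqrt(7) (h(c) = -2 + sqrt(-4 - 3) = -2 + sqrt(-7) = -2 + I*sqrt(7))
h(-5)*(-2994) = (-2 + I*sqrt(7))*(-2994) = 5988 - 2994*I*sqrt(7)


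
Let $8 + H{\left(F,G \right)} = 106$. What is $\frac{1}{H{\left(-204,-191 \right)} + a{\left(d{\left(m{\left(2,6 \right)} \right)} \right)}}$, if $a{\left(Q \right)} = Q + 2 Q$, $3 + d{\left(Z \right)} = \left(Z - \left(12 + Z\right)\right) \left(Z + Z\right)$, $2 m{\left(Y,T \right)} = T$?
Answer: $- \frac{1}{127} \approx -0.007874$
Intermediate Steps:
$H{\left(F,G \right)} = 98$ ($H{\left(F,G \right)} = -8 + 106 = 98$)
$m{\left(Y,T \right)} = \frac{T}{2}$
$d{\left(Z \right)} = -3 - 24 Z$ ($d{\left(Z \right)} = -3 + \left(Z - \left(12 + Z\right)\right) \left(Z + Z\right) = -3 - 12 \cdot 2 Z = -3 - 24 Z$)
$a{\left(Q \right)} = 3 Q$
$\frac{1}{H{\left(-204,-191 \right)} + a{\left(d{\left(m{\left(2,6 \right)} \right)} \right)}} = \frac{1}{98 + 3 \left(-3 - 24 \cdot \frac{1}{2} \cdot 6\right)} = \frac{1}{98 + 3 \left(-3 - 72\right)} = \frac{1}{98 + 3 \left(-75\right)} = \frac{1}{98 - 225} = \frac{1}{-127} = - \frac{1}{127}$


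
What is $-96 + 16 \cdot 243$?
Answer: $3792$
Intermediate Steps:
$-96 + 16 \cdot 243 = -96 + 3888 = 3792$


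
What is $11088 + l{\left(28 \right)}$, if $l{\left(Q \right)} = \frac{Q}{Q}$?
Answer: $11089$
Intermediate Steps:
$l{\left(Q \right)} = 1$
$11088 + l{\left(28 \right)} = 11088 + 1 = 11089$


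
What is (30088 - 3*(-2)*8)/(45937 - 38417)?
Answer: 3767/940 ≈ 4.0074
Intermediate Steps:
(30088 - 3*(-2)*8)/(45937 - 38417) = (30088 + 6*8)/7520 = (30088 + 48)*(1/7520) = 30136*(1/7520) = 3767/940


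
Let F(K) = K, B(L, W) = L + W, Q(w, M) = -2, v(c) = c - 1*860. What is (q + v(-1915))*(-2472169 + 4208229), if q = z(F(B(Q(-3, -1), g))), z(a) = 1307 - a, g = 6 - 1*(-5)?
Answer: -2564160620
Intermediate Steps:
v(c) = -860 + c (v(c) = c - 860 = -860 + c)
g = 11 (g = 6 + 5 = 11)
q = 1298 (q = 1307 - (-2 + 11) = 1307 - 1*9 = 1307 - 9 = 1298)
(q + v(-1915))*(-2472169 + 4208229) = (1298 + (-860 - 1915))*(-2472169 + 4208229) = (1298 - 2775)*1736060 = -1477*1736060 = -2564160620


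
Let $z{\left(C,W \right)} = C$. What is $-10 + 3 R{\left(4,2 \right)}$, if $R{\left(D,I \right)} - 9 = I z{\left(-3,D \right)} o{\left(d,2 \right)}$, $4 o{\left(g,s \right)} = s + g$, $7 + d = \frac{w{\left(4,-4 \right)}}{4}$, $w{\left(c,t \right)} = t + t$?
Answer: $\frac{97}{2} \approx 48.5$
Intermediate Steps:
$w{\left(c,t \right)} = 2 t$
$d = -9$ ($d = -7 + \frac{2 \left(-4\right)}{4} = -7 - 2 = -9$)
$o{\left(g,s \right)} = \frac{g}{4} + \frac{s}{4}$ ($o{\left(g,s \right)} = \frac{s + g}{4} = \frac{g + s}{4} = \frac{g}{4} + \frac{s}{4}$)
$R{\left(D,I \right)} = 9 + \frac{21 I}{4}$ ($R{\left(D,I \right)} = 9 + I \left(-3\right) \left(\frac{1}{4} \left(-9\right) + \frac{1}{4} \cdot 2\right) = 9 + - 3 I \left(- \frac{9}{4} + \frac{1}{2}\right) = 9 + - 3 I \left(- \frac{7}{4}\right) = 9 + \frac{21 I}{4}$)
$-10 + 3 R{\left(4,2 \right)} = -10 + 3 \left(9 + \frac{21}{4} \cdot 2\right) = -10 + 3 \left(9 + \frac{21}{2}\right) = -10 + 3 \cdot \frac{39}{2} = -10 + \frac{117}{2} = \frac{97}{2}$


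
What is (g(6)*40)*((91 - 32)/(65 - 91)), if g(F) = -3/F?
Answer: 590/13 ≈ 45.385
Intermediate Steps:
(g(6)*40)*((91 - 32)/(65 - 91)) = (-3/6*40)*((91 - 32)/(65 - 91)) = (-3*⅙*40)*(59/(-26)) = (-½*40)*(59*(-1/26)) = -20*(-59/26) = 590/13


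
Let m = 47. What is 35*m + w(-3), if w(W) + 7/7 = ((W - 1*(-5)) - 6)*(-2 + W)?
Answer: 1664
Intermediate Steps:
w(W) = -1 + (-1 + W)*(-2 + W) (w(W) = -1 + ((W - 1*(-5)) - 6)*(-2 + W) = -1 + ((W + 5) - 6)*(-2 + W) = -1 + ((5 + W) - 6)*(-2 + W) = -1 + (-1 + W)*(-2 + W))
35*m + w(-3) = 35*47 + (1 + (-3)**2 - 3*(-3)) = 1645 + (1 + 9 + 9) = 1645 + 19 = 1664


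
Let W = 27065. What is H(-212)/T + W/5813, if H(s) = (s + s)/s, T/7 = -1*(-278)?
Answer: 26340058/5656049 ≈ 4.6570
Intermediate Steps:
T = 1946 (T = 7*(-1*(-278)) = 7*278 = 1946)
H(s) = 2 (H(s) = (2*s)/s = 2)
H(-212)/T + W/5813 = 2/1946 + 27065/5813 = 2*(1/1946) + 27065*(1/5813) = 1/973 + 27065/5813 = 26340058/5656049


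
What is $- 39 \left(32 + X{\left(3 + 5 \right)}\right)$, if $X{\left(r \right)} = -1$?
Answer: $-1209$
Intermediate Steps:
$- 39 \left(32 + X{\left(3 + 5 \right)}\right) = - 39 \left(32 - 1\right) = \left(-39\right) 31 = -1209$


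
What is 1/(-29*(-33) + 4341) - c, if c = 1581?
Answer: -8376137/5298 ≈ -1581.0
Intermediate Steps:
1/(-29*(-33) + 4341) - c = 1/(-29*(-33) + 4341) - 1*1581 = 1/(957 + 4341) - 1581 = 1/5298 - 1581 = -8376137/5298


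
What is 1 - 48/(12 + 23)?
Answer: -13/35 ≈ -0.37143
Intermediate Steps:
1 - 48/(12 + 23) = 1 - 48/35 = -13/35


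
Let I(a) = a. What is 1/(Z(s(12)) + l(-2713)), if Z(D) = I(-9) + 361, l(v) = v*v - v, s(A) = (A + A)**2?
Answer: 1/7363434 ≈ 1.3581e-7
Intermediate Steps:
s(A) = 4*A**2 (s(A) = (2*A)**2 = 4*A**2)
l(v) = v**2 - v
Z(D) = 352 (Z(D) = -9 + 361 = 352)
1/(Z(s(12)) + l(-2713)) = 1/(352 - 2713*(-1 - 2713)) = 1/(352 - 2713*(-2714)) = 1/(352 + 7363082) = 1/7363434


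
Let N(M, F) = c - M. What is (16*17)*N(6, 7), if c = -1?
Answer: -1904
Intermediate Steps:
N(M, F) = -1 - M
(16*17)*N(6, 7) = (16*17)*(-1 - 1*6) = 272*(-1 - 6) = 272*(-7) = -1904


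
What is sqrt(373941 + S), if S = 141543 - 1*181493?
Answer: sqrt(333991) ≈ 577.92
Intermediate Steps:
S = -39950 (S = 141543 - 181493 = -39950)
sqrt(373941 + S) = sqrt(373941 - 39950) = sqrt(333991)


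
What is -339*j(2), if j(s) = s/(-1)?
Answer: 678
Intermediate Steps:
j(s) = -s (j(s) = s*(-1) = -s)
-339*j(2) = -(-339)*2 = -339*(-2) = 678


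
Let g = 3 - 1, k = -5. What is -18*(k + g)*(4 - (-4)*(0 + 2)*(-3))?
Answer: -1080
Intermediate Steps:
g = 2
-18*(k + g)*(4 - (-4)*(0 + 2)*(-3)) = -18*(-5 + 2)*(4 - (-4)*(0 + 2)*(-3)) = -(-54)*(4 - (-4)*2*(-3)) = -(-54)*(4 - 4*(-2)*(-3)) = -(-54)*(4 + 8*(-3)) = -(-54)*(4 - 24) = -(-54)*(-20) = -18*60 = -1080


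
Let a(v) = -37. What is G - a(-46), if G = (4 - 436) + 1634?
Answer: 1239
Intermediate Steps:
G = 1202 (G = -432 + 1634 = 1202)
G - a(-46) = 1202 - 1*(-37) = 1202 + 37 = 1239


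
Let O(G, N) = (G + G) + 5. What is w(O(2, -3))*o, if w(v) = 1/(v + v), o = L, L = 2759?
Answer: 2759/18 ≈ 153.28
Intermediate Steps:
O(G, N) = 5 + 2*G (O(G, N) = 2*G + 5 = 5 + 2*G)
o = 2759
w(v) = 1/(2*v)
w(O(2, -3))*o = (1/(2*(5 + 2*2)))*2759 = (1/(2*(5 + 4)))*2759 = ((½)/9)*2759 = ((½)*(⅑))*2759 = (1/18)*2759 = 2759/18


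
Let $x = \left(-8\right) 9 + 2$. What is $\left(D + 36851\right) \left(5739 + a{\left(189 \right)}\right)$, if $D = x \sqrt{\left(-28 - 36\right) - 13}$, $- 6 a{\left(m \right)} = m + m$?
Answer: $209166276 - 397320 i \sqrt{77} \approx 2.0917 \cdot 10^{8} - 3.4865 \cdot 10^{6} i$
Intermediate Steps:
$a{\left(m \right)} = - \frac{m}{3}$ ($a{\left(m \right)} = - \frac{m + m}{6} = - \frac{2 m}{6} = - \frac{m}{3}$)
$x = -70$ ($x = -72 + 2 = -70$)
$D = - 70 i \sqrt{77}$ ($D = - 70 \sqrt{\left(-28 - 36\right) - 13} = - 70 \sqrt{-64 - 13} = - 70 \sqrt{-77} = - 70 i \sqrt{77} \approx - 614.25 i$)
$\left(D + 36851\right) \left(5739 + a{\left(189 \right)}\right) = \left(- 70 i \sqrt{77} + 36851\right) \left(5739 - 63\right) = \left(36851 - 70 i \sqrt{77}\right) \left(5739 - 63\right) = \left(36851 - 70 i \sqrt{77}\right) 5676 = 209166276 - 397320 i \sqrt{77}$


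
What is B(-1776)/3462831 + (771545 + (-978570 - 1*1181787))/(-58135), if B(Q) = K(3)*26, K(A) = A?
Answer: 1603075260434/67103893395 ≈ 23.889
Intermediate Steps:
B(Q) = 78 (B(Q) = 3*26 = 78)
B(-1776)/3462831 + (771545 + (-978570 - 1*1181787))/(-58135) = 78/3462831 + (771545 + (-978570 - 1*1181787))/(-58135) = 78*(1/3462831) + (771545 + (-978570 - 1181787))*(-1/58135) = 26/1154277 + (771545 - 2160357)*(-1/58135) = 26/1154277 - 1388812*(-1/58135) = 26/1154277 + 1388812/58135 = 1603075260434/67103893395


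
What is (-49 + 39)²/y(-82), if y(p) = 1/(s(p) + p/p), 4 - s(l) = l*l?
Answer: -671900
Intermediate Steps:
s(l) = 4 - l² (s(l) = 4 - l*l = 4 - l²)
y(p) = 1/(5 - p²) (y(p) = 1/((4 - p²) + p/p) = 1/((4 - p²) + 1) = 1/(5 - p²))
(-49 + 39)²/y(-82) = (-49 + 39)²/((-1/(-5 + (-82)²))) = (-10)²/((-1/(-5 + 6724))) = 100/((-1/6719)) = 100/((-1*1/6719)) = 100/(-1/6719) = 100*(-6719) = -671900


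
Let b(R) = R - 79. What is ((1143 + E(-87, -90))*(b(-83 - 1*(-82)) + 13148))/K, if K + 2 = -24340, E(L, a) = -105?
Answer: -2260764/4057 ≈ -557.25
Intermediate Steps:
b(R) = -79 + R
K = -24342 (K = -2 - 24340 = -24342)
((1143 + E(-87, -90))*(b(-83 - 1*(-82)) + 13148))/K = ((1143 - 105)*((-79 + (-83 - 1*(-82))) + 13148))/(-24342) = (1038*((-79 + (-83 + 82)) + 13148))*(-1/24342) = (1038*((-79 - 1) + 13148))*(-1/24342) = (1038*(-80 + 13148))*(-1/24342) = (1038*13068)*(-1/24342) = 13564584*(-1/24342) = -2260764/4057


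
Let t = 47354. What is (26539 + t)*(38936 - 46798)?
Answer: -580946766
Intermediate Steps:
(26539 + t)*(38936 - 46798) = (26539 + 47354)*(38936 - 46798) = 73893*(-7862) = -580946766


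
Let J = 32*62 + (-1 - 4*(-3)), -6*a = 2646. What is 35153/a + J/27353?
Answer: -960660214/12062673 ≈ -79.639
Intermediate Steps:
a = -441 (a = -⅙*2646 = -441)
J = 1995 (J = 1984 + (-1 + 12) = 1984 + 11 = 1995)
35153/a + J/27353 = 35153/(-441) + 1995/27353 = 35153*(-1/441) + 1995*(1/27353) = -35153/441 + 1995/27353 = -960660214/12062673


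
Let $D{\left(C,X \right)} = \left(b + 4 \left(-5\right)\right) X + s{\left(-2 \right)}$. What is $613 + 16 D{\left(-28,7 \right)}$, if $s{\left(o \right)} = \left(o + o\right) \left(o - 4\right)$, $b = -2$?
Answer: $-1467$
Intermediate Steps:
$s{\left(o \right)} = 2 o \left(-4 + o\right)$
$D{\left(C,X \right)} = 24 - 22 X$ ($D{\left(C,X \right)} = \left(-2 + 4 \left(-5\right)\right) X + 2 \left(-2\right) \left(-4 - 2\right) = \left(-2 - 20\right) X + 2 \left(-2\right) \left(-6\right) = - 22 X + 24 = 24 - 22 X$)
$613 + 16 D{\left(-28,7 \right)} = 613 + 16 \left(24 - 154\right) = 613 + 16 \left(-130\right) = 613 - 2080 = -1467$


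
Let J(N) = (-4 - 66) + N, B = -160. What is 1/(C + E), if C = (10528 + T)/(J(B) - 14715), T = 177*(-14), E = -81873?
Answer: -427/34960001 ≈ -1.2214e-5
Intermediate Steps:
T = -2478
J(N) = -70 + N
C = -230/427 (C = (10528 - 2478)/((-70 - 160) - 14715) = 8050/(-230 - 14715) = 8050/(-14945) = 8050*(-1/14945) = -230/427 ≈ -0.53864)
1/(C + E) = 1/(-230/427 - 81873) = 1/(-34960001/427) = -427/34960001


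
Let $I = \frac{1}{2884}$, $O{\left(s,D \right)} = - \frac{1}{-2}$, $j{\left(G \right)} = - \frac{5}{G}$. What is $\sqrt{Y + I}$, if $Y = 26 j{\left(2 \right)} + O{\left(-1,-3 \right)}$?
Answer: $\frac{i \sqrt{134118257}}{1442} \approx 8.0312 i$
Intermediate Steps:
$O{\left(s,D \right)} = \frac{1}{2}$ ($O{\left(s,D \right)} = \left(-1\right) \left(- \frac{1}{2}\right) = \frac{1}{2}$)
$I = \frac{1}{2884} \approx 0.00034674$
$Y = - \frac{129}{2}$ ($Y = 26 \left(- \frac{5}{2}\right) + \frac{1}{2} = -65 + \frac{1}{2} = - \frac{129}{2} \approx -64.5$)
$\sqrt{Y + I} = \sqrt{- \frac{129}{2} + \frac{1}{2884}} = \sqrt{- \frac{186017}{2884}} = \frac{i \sqrt{134118257}}{1442}$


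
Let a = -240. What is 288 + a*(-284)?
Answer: 68448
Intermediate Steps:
288 + a*(-284) = 288 - 240*(-284) = 288 + 68160 = 68448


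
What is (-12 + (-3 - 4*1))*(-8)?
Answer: 152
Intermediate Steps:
(-12 + (-3 - 4*1))*(-8) = (-12 + (-3 - 4))*(-8) = (-12 - 7)*(-8) = -19*(-8) = 152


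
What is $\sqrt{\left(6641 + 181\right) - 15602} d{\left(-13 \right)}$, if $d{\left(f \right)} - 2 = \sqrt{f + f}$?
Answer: $- 2 \sqrt{57070} + 4 i \sqrt{2195} \approx -477.79 + 187.4 i$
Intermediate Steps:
$d{\left(f \right)} = 2 + \sqrt{2} \sqrt{f}$ ($d{\left(f \right)} = 2 + \sqrt{f + f} = 2 + \sqrt{2 f} = 2 + \sqrt{2} \sqrt{f}$)
$\sqrt{\left(6641 + 181\right) - 15602} d{\left(-13 \right)} = \sqrt{\left(6641 + 181\right) - 15602} \left(2 + \sqrt{2} \sqrt{-13}\right) = \sqrt{6822 - 15602} \left(2 + \sqrt{2} i \sqrt{13}\right) = \sqrt{-8780} \left(2 + i \sqrt{26}\right) = 2 i \sqrt{2195} \left(2 + i \sqrt{26}\right)$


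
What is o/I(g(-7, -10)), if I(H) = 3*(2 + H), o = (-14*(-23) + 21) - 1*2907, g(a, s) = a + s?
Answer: 2564/45 ≈ 56.978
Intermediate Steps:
o = -2564 (o = (322 + 21) - 2907 = 343 - 2907 = -2564)
I(H) = 6 + 3*H
o/I(g(-7, -10)) = -2564/(6 + 3*(-7 - 10)) = -2564/(6 + 3*(-17)) = -2564/(6 - 51) = -2564/(-45) = -2564*(-1/45) = 2564/45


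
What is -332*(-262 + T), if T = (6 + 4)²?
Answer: 53784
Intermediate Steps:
T = 100 (T = 10² = 100)
-332*(-262 + T) = -332*(-262 + 100) = -332*(-162) = 53784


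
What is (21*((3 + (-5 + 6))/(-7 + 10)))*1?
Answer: 28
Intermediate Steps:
(21*((3 + (-5 + 6))/(-7 + 10)))*1 = (21*((3 + 1)/3))*1 = (21*(4*(⅓)))*1 = (21*(4/3))*1 = 28*1 = 28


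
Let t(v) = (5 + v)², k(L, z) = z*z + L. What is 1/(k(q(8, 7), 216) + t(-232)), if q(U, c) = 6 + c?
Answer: 1/98198 ≈ 1.0184e-5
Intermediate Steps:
k(L, z) = L + z² (k(L, z) = z² + L = L + z²)
1/(k(q(8, 7), 216) + t(-232)) = 1/(((6 + 7) + 216²) + (5 - 232)²) = 1/((13 + 46656) + (-227)²) = 1/(46669 + 51529) = 1/98198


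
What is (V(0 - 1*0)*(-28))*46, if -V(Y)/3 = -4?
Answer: -15456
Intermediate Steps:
V(Y) = 12 (V(Y) = -3*(-4) = 12)
(V(0 - 1*0)*(-28))*46 = (12*(-28))*46 = -336*46 = -15456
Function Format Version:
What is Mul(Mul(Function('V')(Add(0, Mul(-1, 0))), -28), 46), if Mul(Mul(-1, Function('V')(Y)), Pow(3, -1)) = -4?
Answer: -15456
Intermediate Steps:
Function('V')(Y) = 12 (Function('V')(Y) = Mul(-3, -4) = 12)
Mul(Mul(Function('V')(Add(0, Mul(-1, 0))), -28), 46) = Mul(Mul(12, -28), 46) = Mul(-336, 46) = -15456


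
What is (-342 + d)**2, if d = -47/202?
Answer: 4779095161/40804 ≈ 1.1712e+5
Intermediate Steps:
d = -47/202 (d = -47*1/202 = -47/202 ≈ -0.23267)
(-342 + d)**2 = (-342 - 47/202)**2 = (-69131/202)**2 = 4779095161/40804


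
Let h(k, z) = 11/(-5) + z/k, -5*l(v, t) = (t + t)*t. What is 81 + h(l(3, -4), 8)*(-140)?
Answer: 564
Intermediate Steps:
l(v, t) = -2*t²/5 (l(v, t) = -(t + t)*t/5 = -2*t*t/5 = -2*t²/5)
h(k, z) = -11/5 + z/k (h(k, z) = 11*(-⅕) + z/k = -11/5 + z/k)
81 + h(l(3, -4), 8)*(-140) = 81 + (-11/5 + 8/((-⅖*(-4)²)))*(-140) = 81 + (-11/5 + 8/((-⅖*16)))*(-140) = 81 + (-11/5 + 8/(-32/5))*(-140) = 81 + (-11/5 + 8*(-5/32))*(-140) = 81 + (-11/5 - 5/4)*(-140) = 81 - 69/20*(-140) = 81 + 483 = 564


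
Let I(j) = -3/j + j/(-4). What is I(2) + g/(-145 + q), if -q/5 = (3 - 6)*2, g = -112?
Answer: -118/115 ≈ -1.0261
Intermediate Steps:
I(j) = -3/j - j/4 (I(j) = -3/j + j*(-¼) = -3/j - j/4)
q = 30 (q = -5*(3 - 6)*2 = -(-15)*2 = -5*(-6) = 30)
I(2) + g/(-145 + q) = (-3/2 - ¼*2) - 112/(-145 + 30) = (-3*½ - ½) - 112/(-115) = (-3/2 - ½) - 1/115*(-112) = -2 + 112/115 = -118/115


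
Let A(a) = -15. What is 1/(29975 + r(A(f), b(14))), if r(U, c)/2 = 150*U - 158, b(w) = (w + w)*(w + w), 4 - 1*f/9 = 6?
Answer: 1/25159 ≈ 3.9747e-5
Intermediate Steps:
f = -18 (f = 36 - 9*6 = 36 - 54 = -18)
b(w) = 4*w² (b(w) = (2*w)*(2*w) = 4*w²)
r(U, c) = -316 + 300*U (r(U, c) = 2*(150*U - 158) = 2*(-158 + 150*U) = -316 + 300*U)
1/(29975 + r(A(f), b(14))) = 1/(29975 + (-316 + 300*(-15))) = 1/(29975 + (-316 - 4500)) = 1/(29975 - 4816) = 1/25159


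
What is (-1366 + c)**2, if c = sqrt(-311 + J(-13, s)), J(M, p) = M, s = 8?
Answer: 1865632 - 49176*I ≈ 1.8656e+6 - 49176.0*I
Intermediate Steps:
c = 18*I (c = sqrt(-311 - 13) = sqrt(-324) = 18*I ≈ 18.0*I)
(-1366 + c)**2 = (-1366 + 18*I)**2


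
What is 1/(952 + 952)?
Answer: 1/1904 ≈ 0.00052521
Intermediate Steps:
1/(952 + 952) = 1/1904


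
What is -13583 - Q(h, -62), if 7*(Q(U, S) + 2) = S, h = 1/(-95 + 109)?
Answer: -95005/7 ≈ -13572.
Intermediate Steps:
h = 1/14 ≈ 0.071429
Q(U, S) = -2 + S/7
-13583 - Q(h, -62) = -13583 - (-2 + (⅐)*(-62)) = -13583 - (-2 - 62/7) = -13583 - 1*(-76/7) = -13583 + 76/7 = -95005/7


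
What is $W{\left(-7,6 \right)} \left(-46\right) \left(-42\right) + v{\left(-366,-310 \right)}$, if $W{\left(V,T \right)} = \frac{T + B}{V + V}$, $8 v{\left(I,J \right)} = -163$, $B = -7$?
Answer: $\frac{941}{8} \approx 117.63$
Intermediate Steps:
$v{\left(I,J \right)} = - \frac{163}{8}$ ($v{\left(I,J \right)} = \frac{1}{8} \left(-163\right) = - \frac{163}{8}$)
$W{\left(V,T \right)} = \frac{-7 + T}{2 V}$ ($W{\left(V,T \right)} = \frac{T - 7}{V + V} = \frac{-7 + T}{2 V}$)
$W{\left(-7,6 \right)} \left(-46\right) \left(-42\right) + v{\left(-366,-310 \right)} = \frac{-7 + 6}{2 \left(-7\right)} \left(-46\right) \left(-42\right) - \frac{163}{8} = \frac{1}{2} \left(- \frac{1}{7}\right) \left(-1\right) \left(-46\right) \left(-42\right) - \frac{163}{8} = \frac{1}{14} \left(-46\right) \left(-42\right) - \frac{163}{8} = \left(- \frac{23}{7}\right) \left(-42\right) - \frac{163}{8} = 138 - \frac{163}{8} = \frac{941}{8}$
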